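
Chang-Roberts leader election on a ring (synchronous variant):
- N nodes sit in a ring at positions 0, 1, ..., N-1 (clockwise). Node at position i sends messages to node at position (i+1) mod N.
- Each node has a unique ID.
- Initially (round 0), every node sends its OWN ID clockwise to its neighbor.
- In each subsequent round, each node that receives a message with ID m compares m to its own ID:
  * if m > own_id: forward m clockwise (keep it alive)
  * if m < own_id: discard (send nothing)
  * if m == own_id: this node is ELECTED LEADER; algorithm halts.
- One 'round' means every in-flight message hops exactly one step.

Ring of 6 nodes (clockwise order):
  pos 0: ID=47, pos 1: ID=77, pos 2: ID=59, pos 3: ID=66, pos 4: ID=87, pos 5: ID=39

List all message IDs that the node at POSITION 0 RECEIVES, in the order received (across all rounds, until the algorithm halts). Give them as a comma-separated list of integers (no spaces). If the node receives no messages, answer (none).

Answer: 39,87

Derivation:
Round 1: pos1(id77) recv 47: drop; pos2(id59) recv 77: fwd; pos3(id66) recv 59: drop; pos4(id87) recv 66: drop; pos5(id39) recv 87: fwd; pos0(id47) recv 39: drop
Round 2: pos3(id66) recv 77: fwd; pos0(id47) recv 87: fwd
Round 3: pos4(id87) recv 77: drop; pos1(id77) recv 87: fwd
Round 4: pos2(id59) recv 87: fwd
Round 5: pos3(id66) recv 87: fwd
Round 6: pos4(id87) recv 87: ELECTED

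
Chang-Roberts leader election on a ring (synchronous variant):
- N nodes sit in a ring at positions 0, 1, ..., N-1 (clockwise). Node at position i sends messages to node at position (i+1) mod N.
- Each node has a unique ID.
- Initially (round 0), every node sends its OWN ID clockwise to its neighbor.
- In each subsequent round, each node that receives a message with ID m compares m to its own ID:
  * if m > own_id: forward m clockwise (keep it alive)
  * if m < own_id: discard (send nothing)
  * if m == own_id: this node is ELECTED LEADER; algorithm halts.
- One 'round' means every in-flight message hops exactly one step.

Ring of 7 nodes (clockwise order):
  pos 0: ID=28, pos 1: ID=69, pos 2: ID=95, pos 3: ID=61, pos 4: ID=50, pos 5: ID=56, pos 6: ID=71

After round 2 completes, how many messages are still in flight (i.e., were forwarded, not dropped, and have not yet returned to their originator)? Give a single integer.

Answer: 3

Derivation:
Round 1: pos1(id69) recv 28: drop; pos2(id95) recv 69: drop; pos3(id61) recv 95: fwd; pos4(id50) recv 61: fwd; pos5(id56) recv 50: drop; pos6(id71) recv 56: drop; pos0(id28) recv 71: fwd
Round 2: pos4(id50) recv 95: fwd; pos5(id56) recv 61: fwd; pos1(id69) recv 71: fwd
After round 2: 3 messages still in flight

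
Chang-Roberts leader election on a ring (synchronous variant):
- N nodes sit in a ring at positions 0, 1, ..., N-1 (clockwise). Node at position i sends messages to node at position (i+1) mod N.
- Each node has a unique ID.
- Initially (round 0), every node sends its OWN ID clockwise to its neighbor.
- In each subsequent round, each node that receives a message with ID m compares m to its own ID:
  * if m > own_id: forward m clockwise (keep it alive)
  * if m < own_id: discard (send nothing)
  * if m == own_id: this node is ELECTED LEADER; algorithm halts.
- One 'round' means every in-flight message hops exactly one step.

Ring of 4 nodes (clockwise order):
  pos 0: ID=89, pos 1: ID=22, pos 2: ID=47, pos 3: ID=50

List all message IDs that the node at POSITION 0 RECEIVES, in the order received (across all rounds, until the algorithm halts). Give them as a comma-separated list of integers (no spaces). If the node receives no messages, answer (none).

Answer: 50,89

Derivation:
Round 1: pos1(id22) recv 89: fwd; pos2(id47) recv 22: drop; pos3(id50) recv 47: drop; pos0(id89) recv 50: drop
Round 2: pos2(id47) recv 89: fwd
Round 3: pos3(id50) recv 89: fwd
Round 4: pos0(id89) recv 89: ELECTED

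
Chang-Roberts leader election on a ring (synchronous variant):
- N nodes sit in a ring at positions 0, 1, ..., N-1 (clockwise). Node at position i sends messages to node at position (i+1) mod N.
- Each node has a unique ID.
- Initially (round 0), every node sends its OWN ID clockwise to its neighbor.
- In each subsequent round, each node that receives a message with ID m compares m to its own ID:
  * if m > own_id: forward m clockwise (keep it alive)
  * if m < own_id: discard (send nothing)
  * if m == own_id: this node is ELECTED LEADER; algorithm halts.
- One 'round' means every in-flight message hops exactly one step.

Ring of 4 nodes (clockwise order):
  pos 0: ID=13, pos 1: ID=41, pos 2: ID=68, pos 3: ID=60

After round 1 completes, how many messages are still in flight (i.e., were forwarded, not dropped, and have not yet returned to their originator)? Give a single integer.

Round 1: pos1(id41) recv 13: drop; pos2(id68) recv 41: drop; pos3(id60) recv 68: fwd; pos0(id13) recv 60: fwd
After round 1: 2 messages still in flight

Answer: 2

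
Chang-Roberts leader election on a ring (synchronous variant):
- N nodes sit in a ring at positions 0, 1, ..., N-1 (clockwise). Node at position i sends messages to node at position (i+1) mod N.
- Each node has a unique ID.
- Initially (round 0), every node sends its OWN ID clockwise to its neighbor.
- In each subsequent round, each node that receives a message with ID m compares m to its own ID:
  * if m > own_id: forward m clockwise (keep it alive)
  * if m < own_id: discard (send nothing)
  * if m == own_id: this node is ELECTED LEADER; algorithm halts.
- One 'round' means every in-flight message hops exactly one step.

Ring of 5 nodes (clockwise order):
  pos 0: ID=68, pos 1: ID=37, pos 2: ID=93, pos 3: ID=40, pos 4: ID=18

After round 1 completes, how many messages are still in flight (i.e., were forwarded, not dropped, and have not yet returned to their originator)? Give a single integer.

Round 1: pos1(id37) recv 68: fwd; pos2(id93) recv 37: drop; pos3(id40) recv 93: fwd; pos4(id18) recv 40: fwd; pos0(id68) recv 18: drop
After round 1: 3 messages still in flight

Answer: 3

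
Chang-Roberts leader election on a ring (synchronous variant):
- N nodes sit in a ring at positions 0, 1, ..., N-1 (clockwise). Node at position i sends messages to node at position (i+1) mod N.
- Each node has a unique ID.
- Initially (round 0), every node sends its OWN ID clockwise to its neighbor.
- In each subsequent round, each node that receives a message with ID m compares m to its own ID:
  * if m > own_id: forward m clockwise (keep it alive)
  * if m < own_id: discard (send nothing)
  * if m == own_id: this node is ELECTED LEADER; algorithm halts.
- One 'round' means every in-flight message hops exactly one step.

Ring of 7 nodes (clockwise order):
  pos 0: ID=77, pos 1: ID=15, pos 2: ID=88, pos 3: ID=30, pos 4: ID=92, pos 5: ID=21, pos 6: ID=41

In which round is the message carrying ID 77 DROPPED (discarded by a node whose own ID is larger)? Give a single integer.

Round 1: pos1(id15) recv 77: fwd; pos2(id88) recv 15: drop; pos3(id30) recv 88: fwd; pos4(id92) recv 30: drop; pos5(id21) recv 92: fwd; pos6(id41) recv 21: drop; pos0(id77) recv 41: drop
Round 2: pos2(id88) recv 77: drop; pos4(id92) recv 88: drop; pos6(id41) recv 92: fwd
Round 3: pos0(id77) recv 92: fwd
Round 4: pos1(id15) recv 92: fwd
Round 5: pos2(id88) recv 92: fwd
Round 6: pos3(id30) recv 92: fwd
Round 7: pos4(id92) recv 92: ELECTED
Message ID 77 originates at pos 0; dropped at pos 2 in round 2

Answer: 2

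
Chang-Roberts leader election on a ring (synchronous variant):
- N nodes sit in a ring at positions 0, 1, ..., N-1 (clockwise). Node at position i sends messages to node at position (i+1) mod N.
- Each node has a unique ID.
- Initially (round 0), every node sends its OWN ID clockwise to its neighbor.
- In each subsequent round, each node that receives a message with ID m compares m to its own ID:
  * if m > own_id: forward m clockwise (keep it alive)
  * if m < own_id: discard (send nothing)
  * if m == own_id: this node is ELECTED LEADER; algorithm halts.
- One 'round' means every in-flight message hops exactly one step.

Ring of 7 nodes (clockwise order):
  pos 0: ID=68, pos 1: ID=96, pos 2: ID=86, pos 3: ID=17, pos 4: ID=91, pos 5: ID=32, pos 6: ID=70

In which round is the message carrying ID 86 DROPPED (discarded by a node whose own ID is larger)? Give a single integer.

Answer: 2

Derivation:
Round 1: pos1(id96) recv 68: drop; pos2(id86) recv 96: fwd; pos3(id17) recv 86: fwd; pos4(id91) recv 17: drop; pos5(id32) recv 91: fwd; pos6(id70) recv 32: drop; pos0(id68) recv 70: fwd
Round 2: pos3(id17) recv 96: fwd; pos4(id91) recv 86: drop; pos6(id70) recv 91: fwd; pos1(id96) recv 70: drop
Round 3: pos4(id91) recv 96: fwd; pos0(id68) recv 91: fwd
Round 4: pos5(id32) recv 96: fwd; pos1(id96) recv 91: drop
Round 5: pos6(id70) recv 96: fwd
Round 6: pos0(id68) recv 96: fwd
Round 7: pos1(id96) recv 96: ELECTED
Message ID 86 originates at pos 2; dropped at pos 4 in round 2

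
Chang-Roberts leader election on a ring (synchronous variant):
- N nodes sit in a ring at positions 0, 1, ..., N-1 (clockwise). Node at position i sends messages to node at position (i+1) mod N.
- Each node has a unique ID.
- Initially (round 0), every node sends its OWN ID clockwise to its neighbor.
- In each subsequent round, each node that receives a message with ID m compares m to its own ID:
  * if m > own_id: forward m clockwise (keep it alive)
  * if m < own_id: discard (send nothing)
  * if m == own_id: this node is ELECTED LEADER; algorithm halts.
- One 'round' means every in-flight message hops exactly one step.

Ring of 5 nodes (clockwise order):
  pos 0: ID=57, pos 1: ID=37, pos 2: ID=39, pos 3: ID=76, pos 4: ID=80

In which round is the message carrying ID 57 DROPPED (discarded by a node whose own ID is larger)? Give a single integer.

Answer: 3

Derivation:
Round 1: pos1(id37) recv 57: fwd; pos2(id39) recv 37: drop; pos3(id76) recv 39: drop; pos4(id80) recv 76: drop; pos0(id57) recv 80: fwd
Round 2: pos2(id39) recv 57: fwd; pos1(id37) recv 80: fwd
Round 3: pos3(id76) recv 57: drop; pos2(id39) recv 80: fwd
Round 4: pos3(id76) recv 80: fwd
Round 5: pos4(id80) recv 80: ELECTED
Message ID 57 originates at pos 0; dropped at pos 3 in round 3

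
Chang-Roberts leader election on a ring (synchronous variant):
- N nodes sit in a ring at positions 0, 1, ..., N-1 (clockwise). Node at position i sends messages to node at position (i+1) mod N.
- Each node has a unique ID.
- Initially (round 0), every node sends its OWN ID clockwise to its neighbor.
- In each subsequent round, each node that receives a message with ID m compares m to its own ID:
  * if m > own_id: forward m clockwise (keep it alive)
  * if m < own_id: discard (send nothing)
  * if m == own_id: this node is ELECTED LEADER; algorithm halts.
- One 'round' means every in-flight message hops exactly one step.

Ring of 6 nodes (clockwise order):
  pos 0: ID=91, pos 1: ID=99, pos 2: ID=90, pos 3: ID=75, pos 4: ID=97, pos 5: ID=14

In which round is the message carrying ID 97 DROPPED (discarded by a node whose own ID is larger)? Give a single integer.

Answer: 3

Derivation:
Round 1: pos1(id99) recv 91: drop; pos2(id90) recv 99: fwd; pos3(id75) recv 90: fwd; pos4(id97) recv 75: drop; pos5(id14) recv 97: fwd; pos0(id91) recv 14: drop
Round 2: pos3(id75) recv 99: fwd; pos4(id97) recv 90: drop; pos0(id91) recv 97: fwd
Round 3: pos4(id97) recv 99: fwd; pos1(id99) recv 97: drop
Round 4: pos5(id14) recv 99: fwd
Round 5: pos0(id91) recv 99: fwd
Round 6: pos1(id99) recv 99: ELECTED
Message ID 97 originates at pos 4; dropped at pos 1 in round 3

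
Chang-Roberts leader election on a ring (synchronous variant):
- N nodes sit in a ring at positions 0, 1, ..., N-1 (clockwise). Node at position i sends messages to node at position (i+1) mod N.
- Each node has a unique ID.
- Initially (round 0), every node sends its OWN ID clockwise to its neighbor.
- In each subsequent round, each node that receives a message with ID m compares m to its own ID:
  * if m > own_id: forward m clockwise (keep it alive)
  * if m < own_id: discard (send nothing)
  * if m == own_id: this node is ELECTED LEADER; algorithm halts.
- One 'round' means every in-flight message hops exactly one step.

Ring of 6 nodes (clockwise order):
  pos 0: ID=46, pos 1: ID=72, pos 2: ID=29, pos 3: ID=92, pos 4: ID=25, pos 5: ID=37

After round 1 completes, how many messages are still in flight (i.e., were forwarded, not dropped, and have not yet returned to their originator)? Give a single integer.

Round 1: pos1(id72) recv 46: drop; pos2(id29) recv 72: fwd; pos3(id92) recv 29: drop; pos4(id25) recv 92: fwd; pos5(id37) recv 25: drop; pos0(id46) recv 37: drop
After round 1: 2 messages still in flight

Answer: 2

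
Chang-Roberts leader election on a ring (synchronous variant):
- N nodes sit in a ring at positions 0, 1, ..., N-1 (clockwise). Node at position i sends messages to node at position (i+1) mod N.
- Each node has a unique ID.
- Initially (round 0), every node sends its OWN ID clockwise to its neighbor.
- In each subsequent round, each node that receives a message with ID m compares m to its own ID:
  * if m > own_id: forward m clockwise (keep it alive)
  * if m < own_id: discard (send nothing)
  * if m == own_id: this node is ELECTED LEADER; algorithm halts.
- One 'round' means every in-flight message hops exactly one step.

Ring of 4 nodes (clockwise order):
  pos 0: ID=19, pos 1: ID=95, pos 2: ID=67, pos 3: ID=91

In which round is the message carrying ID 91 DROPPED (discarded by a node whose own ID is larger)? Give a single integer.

Answer: 2

Derivation:
Round 1: pos1(id95) recv 19: drop; pos2(id67) recv 95: fwd; pos3(id91) recv 67: drop; pos0(id19) recv 91: fwd
Round 2: pos3(id91) recv 95: fwd; pos1(id95) recv 91: drop
Round 3: pos0(id19) recv 95: fwd
Round 4: pos1(id95) recv 95: ELECTED
Message ID 91 originates at pos 3; dropped at pos 1 in round 2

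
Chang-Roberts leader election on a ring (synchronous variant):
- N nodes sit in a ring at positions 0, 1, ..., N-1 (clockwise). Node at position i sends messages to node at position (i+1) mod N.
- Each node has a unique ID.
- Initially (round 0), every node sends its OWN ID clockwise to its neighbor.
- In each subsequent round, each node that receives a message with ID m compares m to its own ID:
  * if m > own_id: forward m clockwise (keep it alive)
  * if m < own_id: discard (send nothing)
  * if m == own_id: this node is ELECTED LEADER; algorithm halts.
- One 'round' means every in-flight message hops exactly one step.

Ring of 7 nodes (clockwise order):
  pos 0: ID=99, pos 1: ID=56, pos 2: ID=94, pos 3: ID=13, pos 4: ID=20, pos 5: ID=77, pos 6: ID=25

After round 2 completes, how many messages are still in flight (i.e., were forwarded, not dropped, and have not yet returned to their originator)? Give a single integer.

Answer: 2

Derivation:
Round 1: pos1(id56) recv 99: fwd; pos2(id94) recv 56: drop; pos3(id13) recv 94: fwd; pos4(id20) recv 13: drop; pos5(id77) recv 20: drop; pos6(id25) recv 77: fwd; pos0(id99) recv 25: drop
Round 2: pos2(id94) recv 99: fwd; pos4(id20) recv 94: fwd; pos0(id99) recv 77: drop
After round 2: 2 messages still in flight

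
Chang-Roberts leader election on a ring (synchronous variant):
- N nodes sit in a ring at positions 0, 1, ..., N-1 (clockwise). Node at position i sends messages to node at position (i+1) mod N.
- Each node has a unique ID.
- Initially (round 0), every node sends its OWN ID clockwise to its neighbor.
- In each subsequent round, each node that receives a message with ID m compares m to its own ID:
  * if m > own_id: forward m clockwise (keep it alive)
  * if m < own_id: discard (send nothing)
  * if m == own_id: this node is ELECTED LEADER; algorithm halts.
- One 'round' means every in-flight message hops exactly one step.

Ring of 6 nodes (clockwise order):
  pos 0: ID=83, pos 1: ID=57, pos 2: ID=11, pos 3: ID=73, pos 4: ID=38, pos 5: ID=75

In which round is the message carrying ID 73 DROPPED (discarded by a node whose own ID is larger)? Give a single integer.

Answer: 2

Derivation:
Round 1: pos1(id57) recv 83: fwd; pos2(id11) recv 57: fwd; pos3(id73) recv 11: drop; pos4(id38) recv 73: fwd; pos5(id75) recv 38: drop; pos0(id83) recv 75: drop
Round 2: pos2(id11) recv 83: fwd; pos3(id73) recv 57: drop; pos5(id75) recv 73: drop
Round 3: pos3(id73) recv 83: fwd
Round 4: pos4(id38) recv 83: fwd
Round 5: pos5(id75) recv 83: fwd
Round 6: pos0(id83) recv 83: ELECTED
Message ID 73 originates at pos 3; dropped at pos 5 in round 2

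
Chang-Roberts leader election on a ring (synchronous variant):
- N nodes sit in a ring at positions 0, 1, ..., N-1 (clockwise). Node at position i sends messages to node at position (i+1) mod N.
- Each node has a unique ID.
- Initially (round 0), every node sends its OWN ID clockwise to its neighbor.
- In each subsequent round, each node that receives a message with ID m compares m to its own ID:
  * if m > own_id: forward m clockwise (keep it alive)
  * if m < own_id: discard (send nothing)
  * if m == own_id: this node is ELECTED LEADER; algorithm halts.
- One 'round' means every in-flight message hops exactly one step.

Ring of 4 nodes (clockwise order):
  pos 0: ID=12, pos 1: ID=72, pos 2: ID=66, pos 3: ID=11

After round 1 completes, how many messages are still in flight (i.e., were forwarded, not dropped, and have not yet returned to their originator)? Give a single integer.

Round 1: pos1(id72) recv 12: drop; pos2(id66) recv 72: fwd; pos3(id11) recv 66: fwd; pos0(id12) recv 11: drop
After round 1: 2 messages still in flight

Answer: 2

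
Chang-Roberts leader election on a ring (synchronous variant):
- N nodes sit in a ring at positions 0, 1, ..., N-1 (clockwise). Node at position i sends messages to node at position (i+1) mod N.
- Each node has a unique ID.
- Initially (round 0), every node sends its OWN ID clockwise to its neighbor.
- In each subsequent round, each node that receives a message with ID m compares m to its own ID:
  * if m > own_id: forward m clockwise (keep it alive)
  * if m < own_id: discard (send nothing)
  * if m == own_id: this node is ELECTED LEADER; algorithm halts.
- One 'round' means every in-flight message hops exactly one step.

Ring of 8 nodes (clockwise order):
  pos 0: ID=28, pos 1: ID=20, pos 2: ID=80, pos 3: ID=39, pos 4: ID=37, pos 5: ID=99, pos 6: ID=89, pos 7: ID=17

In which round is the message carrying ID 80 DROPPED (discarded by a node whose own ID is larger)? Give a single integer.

Round 1: pos1(id20) recv 28: fwd; pos2(id80) recv 20: drop; pos3(id39) recv 80: fwd; pos4(id37) recv 39: fwd; pos5(id99) recv 37: drop; pos6(id89) recv 99: fwd; pos7(id17) recv 89: fwd; pos0(id28) recv 17: drop
Round 2: pos2(id80) recv 28: drop; pos4(id37) recv 80: fwd; pos5(id99) recv 39: drop; pos7(id17) recv 99: fwd; pos0(id28) recv 89: fwd
Round 3: pos5(id99) recv 80: drop; pos0(id28) recv 99: fwd; pos1(id20) recv 89: fwd
Round 4: pos1(id20) recv 99: fwd; pos2(id80) recv 89: fwd
Round 5: pos2(id80) recv 99: fwd; pos3(id39) recv 89: fwd
Round 6: pos3(id39) recv 99: fwd; pos4(id37) recv 89: fwd
Round 7: pos4(id37) recv 99: fwd; pos5(id99) recv 89: drop
Round 8: pos5(id99) recv 99: ELECTED
Message ID 80 originates at pos 2; dropped at pos 5 in round 3

Answer: 3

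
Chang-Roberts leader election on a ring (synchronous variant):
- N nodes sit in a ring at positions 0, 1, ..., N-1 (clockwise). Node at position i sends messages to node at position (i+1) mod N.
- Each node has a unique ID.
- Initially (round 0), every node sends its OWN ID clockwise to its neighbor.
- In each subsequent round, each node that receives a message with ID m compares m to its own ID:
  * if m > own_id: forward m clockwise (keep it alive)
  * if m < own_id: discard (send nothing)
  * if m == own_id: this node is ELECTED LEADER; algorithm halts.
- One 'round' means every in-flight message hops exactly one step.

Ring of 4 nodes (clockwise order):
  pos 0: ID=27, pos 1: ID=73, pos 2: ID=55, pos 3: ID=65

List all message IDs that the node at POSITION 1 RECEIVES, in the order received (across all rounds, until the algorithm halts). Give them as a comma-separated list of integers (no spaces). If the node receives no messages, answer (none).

Round 1: pos1(id73) recv 27: drop; pos2(id55) recv 73: fwd; pos3(id65) recv 55: drop; pos0(id27) recv 65: fwd
Round 2: pos3(id65) recv 73: fwd; pos1(id73) recv 65: drop
Round 3: pos0(id27) recv 73: fwd
Round 4: pos1(id73) recv 73: ELECTED

Answer: 27,65,73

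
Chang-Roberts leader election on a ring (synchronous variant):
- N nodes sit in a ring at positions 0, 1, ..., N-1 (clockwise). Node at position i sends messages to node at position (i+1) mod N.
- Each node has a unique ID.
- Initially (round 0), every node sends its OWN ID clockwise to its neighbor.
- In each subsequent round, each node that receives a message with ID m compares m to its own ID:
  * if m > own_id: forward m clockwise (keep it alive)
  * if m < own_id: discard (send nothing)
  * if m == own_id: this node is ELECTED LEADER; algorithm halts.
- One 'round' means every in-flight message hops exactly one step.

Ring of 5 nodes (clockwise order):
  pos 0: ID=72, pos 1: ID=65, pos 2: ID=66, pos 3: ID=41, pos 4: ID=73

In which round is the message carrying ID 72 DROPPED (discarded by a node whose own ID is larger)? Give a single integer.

Answer: 4

Derivation:
Round 1: pos1(id65) recv 72: fwd; pos2(id66) recv 65: drop; pos3(id41) recv 66: fwd; pos4(id73) recv 41: drop; pos0(id72) recv 73: fwd
Round 2: pos2(id66) recv 72: fwd; pos4(id73) recv 66: drop; pos1(id65) recv 73: fwd
Round 3: pos3(id41) recv 72: fwd; pos2(id66) recv 73: fwd
Round 4: pos4(id73) recv 72: drop; pos3(id41) recv 73: fwd
Round 5: pos4(id73) recv 73: ELECTED
Message ID 72 originates at pos 0; dropped at pos 4 in round 4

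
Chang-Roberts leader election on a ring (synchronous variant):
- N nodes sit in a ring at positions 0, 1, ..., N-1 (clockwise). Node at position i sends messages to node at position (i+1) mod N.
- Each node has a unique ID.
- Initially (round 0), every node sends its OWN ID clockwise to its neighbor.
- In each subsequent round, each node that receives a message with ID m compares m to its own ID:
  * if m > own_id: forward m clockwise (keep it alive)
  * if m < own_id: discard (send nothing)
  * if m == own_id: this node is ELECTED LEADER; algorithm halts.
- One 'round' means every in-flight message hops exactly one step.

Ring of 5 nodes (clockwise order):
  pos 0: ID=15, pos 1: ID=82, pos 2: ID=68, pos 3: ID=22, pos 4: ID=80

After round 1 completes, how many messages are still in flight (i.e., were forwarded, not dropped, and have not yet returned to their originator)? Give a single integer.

Round 1: pos1(id82) recv 15: drop; pos2(id68) recv 82: fwd; pos3(id22) recv 68: fwd; pos4(id80) recv 22: drop; pos0(id15) recv 80: fwd
After round 1: 3 messages still in flight

Answer: 3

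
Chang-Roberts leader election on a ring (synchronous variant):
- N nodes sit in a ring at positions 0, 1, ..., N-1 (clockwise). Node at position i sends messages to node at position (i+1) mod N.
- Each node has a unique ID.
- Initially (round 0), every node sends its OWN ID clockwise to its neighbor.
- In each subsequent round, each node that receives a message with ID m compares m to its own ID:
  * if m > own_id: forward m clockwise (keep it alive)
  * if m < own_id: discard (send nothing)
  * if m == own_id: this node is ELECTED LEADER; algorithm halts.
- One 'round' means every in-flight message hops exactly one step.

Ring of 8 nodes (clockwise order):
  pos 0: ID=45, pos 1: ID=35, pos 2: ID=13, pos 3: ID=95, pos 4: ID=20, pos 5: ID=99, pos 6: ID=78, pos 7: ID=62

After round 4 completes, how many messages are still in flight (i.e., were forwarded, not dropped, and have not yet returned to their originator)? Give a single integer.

Answer: 2

Derivation:
Round 1: pos1(id35) recv 45: fwd; pos2(id13) recv 35: fwd; pos3(id95) recv 13: drop; pos4(id20) recv 95: fwd; pos5(id99) recv 20: drop; pos6(id78) recv 99: fwd; pos7(id62) recv 78: fwd; pos0(id45) recv 62: fwd
Round 2: pos2(id13) recv 45: fwd; pos3(id95) recv 35: drop; pos5(id99) recv 95: drop; pos7(id62) recv 99: fwd; pos0(id45) recv 78: fwd; pos1(id35) recv 62: fwd
Round 3: pos3(id95) recv 45: drop; pos0(id45) recv 99: fwd; pos1(id35) recv 78: fwd; pos2(id13) recv 62: fwd
Round 4: pos1(id35) recv 99: fwd; pos2(id13) recv 78: fwd; pos3(id95) recv 62: drop
After round 4: 2 messages still in flight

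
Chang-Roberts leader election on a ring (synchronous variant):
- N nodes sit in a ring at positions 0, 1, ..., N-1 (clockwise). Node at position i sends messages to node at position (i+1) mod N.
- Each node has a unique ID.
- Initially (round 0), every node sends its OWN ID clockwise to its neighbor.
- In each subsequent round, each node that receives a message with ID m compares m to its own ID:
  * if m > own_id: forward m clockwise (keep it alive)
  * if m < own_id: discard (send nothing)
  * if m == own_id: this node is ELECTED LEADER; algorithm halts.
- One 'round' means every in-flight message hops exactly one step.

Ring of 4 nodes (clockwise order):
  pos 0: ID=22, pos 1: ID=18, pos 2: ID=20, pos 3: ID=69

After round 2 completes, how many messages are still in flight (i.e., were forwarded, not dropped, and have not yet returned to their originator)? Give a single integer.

Answer: 2

Derivation:
Round 1: pos1(id18) recv 22: fwd; pos2(id20) recv 18: drop; pos3(id69) recv 20: drop; pos0(id22) recv 69: fwd
Round 2: pos2(id20) recv 22: fwd; pos1(id18) recv 69: fwd
After round 2: 2 messages still in flight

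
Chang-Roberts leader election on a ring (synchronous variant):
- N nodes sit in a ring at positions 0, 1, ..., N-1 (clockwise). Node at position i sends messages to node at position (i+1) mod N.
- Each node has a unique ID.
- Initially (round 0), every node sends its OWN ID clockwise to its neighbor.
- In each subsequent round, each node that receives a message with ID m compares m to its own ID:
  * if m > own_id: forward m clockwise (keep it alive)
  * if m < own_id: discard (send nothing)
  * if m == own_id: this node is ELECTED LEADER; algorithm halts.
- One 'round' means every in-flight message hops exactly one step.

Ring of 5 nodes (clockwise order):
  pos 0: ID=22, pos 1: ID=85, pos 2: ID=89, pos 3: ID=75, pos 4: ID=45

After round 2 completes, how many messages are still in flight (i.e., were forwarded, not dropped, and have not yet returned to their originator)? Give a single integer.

Round 1: pos1(id85) recv 22: drop; pos2(id89) recv 85: drop; pos3(id75) recv 89: fwd; pos4(id45) recv 75: fwd; pos0(id22) recv 45: fwd
Round 2: pos4(id45) recv 89: fwd; pos0(id22) recv 75: fwd; pos1(id85) recv 45: drop
After round 2: 2 messages still in flight

Answer: 2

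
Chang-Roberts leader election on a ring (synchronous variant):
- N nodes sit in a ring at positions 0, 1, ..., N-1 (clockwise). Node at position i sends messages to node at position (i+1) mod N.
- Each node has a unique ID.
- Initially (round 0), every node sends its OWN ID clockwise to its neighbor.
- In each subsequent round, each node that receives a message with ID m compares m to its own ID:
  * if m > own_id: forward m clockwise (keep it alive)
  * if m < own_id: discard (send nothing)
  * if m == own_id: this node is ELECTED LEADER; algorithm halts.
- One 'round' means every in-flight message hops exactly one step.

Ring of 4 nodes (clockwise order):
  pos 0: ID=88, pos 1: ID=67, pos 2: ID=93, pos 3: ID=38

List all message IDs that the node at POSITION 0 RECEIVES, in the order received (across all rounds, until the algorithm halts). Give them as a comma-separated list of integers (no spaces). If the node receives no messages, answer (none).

Round 1: pos1(id67) recv 88: fwd; pos2(id93) recv 67: drop; pos3(id38) recv 93: fwd; pos0(id88) recv 38: drop
Round 2: pos2(id93) recv 88: drop; pos0(id88) recv 93: fwd
Round 3: pos1(id67) recv 93: fwd
Round 4: pos2(id93) recv 93: ELECTED

Answer: 38,93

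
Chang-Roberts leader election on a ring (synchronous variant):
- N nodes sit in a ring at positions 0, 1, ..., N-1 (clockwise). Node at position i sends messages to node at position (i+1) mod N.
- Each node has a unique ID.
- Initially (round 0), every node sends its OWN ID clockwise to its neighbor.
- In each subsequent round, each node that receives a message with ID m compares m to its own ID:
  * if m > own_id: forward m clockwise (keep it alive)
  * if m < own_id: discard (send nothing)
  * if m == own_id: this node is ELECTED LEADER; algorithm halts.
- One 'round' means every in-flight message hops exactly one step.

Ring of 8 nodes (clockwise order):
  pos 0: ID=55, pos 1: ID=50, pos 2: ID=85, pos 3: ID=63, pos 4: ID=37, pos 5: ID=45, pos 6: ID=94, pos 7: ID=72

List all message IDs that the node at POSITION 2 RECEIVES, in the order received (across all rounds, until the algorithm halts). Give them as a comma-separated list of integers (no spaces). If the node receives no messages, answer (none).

Round 1: pos1(id50) recv 55: fwd; pos2(id85) recv 50: drop; pos3(id63) recv 85: fwd; pos4(id37) recv 63: fwd; pos5(id45) recv 37: drop; pos6(id94) recv 45: drop; pos7(id72) recv 94: fwd; pos0(id55) recv 72: fwd
Round 2: pos2(id85) recv 55: drop; pos4(id37) recv 85: fwd; pos5(id45) recv 63: fwd; pos0(id55) recv 94: fwd; pos1(id50) recv 72: fwd
Round 3: pos5(id45) recv 85: fwd; pos6(id94) recv 63: drop; pos1(id50) recv 94: fwd; pos2(id85) recv 72: drop
Round 4: pos6(id94) recv 85: drop; pos2(id85) recv 94: fwd
Round 5: pos3(id63) recv 94: fwd
Round 6: pos4(id37) recv 94: fwd
Round 7: pos5(id45) recv 94: fwd
Round 8: pos6(id94) recv 94: ELECTED

Answer: 50,55,72,94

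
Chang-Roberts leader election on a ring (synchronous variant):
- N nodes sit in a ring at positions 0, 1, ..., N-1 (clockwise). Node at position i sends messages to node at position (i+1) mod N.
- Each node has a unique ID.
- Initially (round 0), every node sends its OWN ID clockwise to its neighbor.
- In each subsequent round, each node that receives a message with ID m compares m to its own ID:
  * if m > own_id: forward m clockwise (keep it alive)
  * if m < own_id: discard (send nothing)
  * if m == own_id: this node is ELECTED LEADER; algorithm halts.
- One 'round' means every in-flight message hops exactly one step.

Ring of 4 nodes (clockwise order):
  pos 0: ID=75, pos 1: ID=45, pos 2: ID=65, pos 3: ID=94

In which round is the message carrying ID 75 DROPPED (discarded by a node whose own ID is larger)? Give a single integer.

Answer: 3

Derivation:
Round 1: pos1(id45) recv 75: fwd; pos2(id65) recv 45: drop; pos3(id94) recv 65: drop; pos0(id75) recv 94: fwd
Round 2: pos2(id65) recv 75: fwd; pos1(id45) recv 94: fwd
Round 3: pos3(id94) recv 75: drop; pos2(id65) recv 94: fwd
Round 4: pos3(id94) recv 94: ELECTED
Message ID 75 originates at pos 0; dropped at pos 3 in round 3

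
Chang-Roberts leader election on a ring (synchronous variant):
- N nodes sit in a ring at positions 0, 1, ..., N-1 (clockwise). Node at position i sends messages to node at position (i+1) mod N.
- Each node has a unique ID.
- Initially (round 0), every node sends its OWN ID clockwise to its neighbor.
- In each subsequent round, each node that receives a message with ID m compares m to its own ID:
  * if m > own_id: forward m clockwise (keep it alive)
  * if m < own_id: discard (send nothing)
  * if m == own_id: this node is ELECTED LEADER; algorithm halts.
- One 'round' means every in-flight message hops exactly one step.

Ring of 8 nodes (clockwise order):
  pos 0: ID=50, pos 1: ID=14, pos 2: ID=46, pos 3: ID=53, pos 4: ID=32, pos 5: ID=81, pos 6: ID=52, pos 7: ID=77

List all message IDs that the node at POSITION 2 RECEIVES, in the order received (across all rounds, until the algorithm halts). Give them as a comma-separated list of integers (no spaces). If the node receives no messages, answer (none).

Round 1: pos1(id14) recv 50: fwd; pos2(id46) recv 14: drop; pos3(id53) recv 46: drop; pos4(id32) recv 53: fwd; pos5(id81) recv 32: drop; pos6(id52) recv 81: fwd; pos7(id77) recv 52: drop; pos0(id50) recv 77: fwd
Round 2: pos2(id46) recv 50: fwd; pos5(id81) recv 53: drop; pos7(id77) recv 81: fwd; pos1(id14) recv 77: fwd
Round 3: pos3(id53) recv 50: drop; pos0(id50) recv 81: fwd; pos2(id46) recv 77: fwd
Round 4: pos1(id14) recv 81: fwd; pos3(id53) recv 77: fwd
Round 5: pos2(id46) recv 81: fwd; pos4(id32) recv 77: fwd
Round 6: pos3(id53) recv 81: fwd; pos5(id81) recv 77: drop
Round 7: pos4(id32) recv 81: fwd
Round 8: pos5(id81) recv 81: ELECTED

Answer: 14,50,77,81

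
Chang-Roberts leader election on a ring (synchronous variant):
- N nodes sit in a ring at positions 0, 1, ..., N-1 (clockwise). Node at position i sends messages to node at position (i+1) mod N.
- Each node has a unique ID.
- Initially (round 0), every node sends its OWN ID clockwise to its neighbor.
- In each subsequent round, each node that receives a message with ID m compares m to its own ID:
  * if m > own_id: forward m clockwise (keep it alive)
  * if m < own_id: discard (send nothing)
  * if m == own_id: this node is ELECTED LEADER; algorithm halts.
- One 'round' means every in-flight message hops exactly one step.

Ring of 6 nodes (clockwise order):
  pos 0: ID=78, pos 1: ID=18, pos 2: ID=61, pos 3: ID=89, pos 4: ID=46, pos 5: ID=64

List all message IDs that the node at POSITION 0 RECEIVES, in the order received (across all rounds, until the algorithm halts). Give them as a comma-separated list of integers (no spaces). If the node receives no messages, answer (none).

Round 1: pos1(id18) recv 78: fwd; pos2(id61) recv 18: drop; pos3(id89) recv 61: drop; pos4(id46) recv 89: fwd; pos5(id64) recv 46: drop; pos0(id78) recv 64: drop
Round 2: pos2(id61) recv 78: fwd; pos5(id64) recv 89: fwd
Round 3: pos3(id89) recv 78: drop; pos0(id78) recv 89: fwd
Round 4: pos1(id18) recv 89: fwd
Round 5: pos2(id61) recv 89: fwd
Round 6: pos3(id89) recv 89: ELECTED

Answer: 64,89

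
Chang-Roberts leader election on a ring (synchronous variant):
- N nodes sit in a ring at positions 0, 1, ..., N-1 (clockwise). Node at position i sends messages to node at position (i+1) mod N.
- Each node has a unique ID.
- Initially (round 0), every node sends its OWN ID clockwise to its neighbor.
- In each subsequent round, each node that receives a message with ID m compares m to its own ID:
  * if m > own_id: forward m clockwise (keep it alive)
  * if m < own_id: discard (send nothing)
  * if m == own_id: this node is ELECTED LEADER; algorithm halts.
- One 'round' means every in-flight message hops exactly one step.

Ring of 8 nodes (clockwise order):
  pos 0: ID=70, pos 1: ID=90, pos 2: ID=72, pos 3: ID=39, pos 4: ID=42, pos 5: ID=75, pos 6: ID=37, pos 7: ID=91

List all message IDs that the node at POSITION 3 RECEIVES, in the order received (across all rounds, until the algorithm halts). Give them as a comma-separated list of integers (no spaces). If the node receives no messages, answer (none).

Round 1: pos1(id90) recv 70: drop; pos2(id72) recv 90: fwd; pos3(id39) recv 72: fwd; pos4(id42) recv 39: drop; pos5(id75) recv 42: drop; pos6(id37) recv 75: fwd; pos7(id91) recv 37: drop; pos0(id70) recv 91: fwd
Round 2: pos3(id39) recv 90: fwd; pos4(id42) recv 72: fwd; pos7(id91) recv 75: drop; pos1(id90) recv 91: fwd
Round 3: pos4(id42) recv 90: fwd; pos5(id75) recv 72: drop; pos2(id72) recv 91: fwd
Round 4: pos5(id75) recv 90: fwd; pos3(id39) recv 91: fwd
Round 5: pos6(id37) recv 90: fwd; pos4(id42) recv 91: fwd
Round 6: pos7(id91) recv 90: drop; pos5(id75) recv 91: fwd
Round 7: pos6(id37) recv 91: fwd
Round 8: pos7(id91) recv 91: ELECTED

Answer: 72,90,91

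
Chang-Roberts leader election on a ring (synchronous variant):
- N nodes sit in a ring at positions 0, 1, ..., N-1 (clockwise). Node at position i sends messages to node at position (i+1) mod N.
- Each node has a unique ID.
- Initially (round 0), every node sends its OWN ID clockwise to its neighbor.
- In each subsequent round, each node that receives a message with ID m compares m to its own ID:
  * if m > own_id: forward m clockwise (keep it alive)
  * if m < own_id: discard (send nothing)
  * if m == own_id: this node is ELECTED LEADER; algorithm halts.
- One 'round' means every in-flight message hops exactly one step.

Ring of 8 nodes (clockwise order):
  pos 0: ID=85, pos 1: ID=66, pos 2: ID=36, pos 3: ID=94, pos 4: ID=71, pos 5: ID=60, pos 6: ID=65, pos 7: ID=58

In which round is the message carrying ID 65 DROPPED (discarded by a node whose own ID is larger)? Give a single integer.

Round 1: pos1(id66) recv 85: fwd; pos2(id36) recv 66: fwd; pos3(id94) recv 36: drop; pos4(id71) recv 94: fwd; pos5(id60) recv 71: fwd; pos6(id65) recv 60: drop; pos7(id58) recv 65: fwd; pos0(id85) recv 58: drop
Round 2: pos2(id36) recv 85: fwd; pos3(id94) recv 66: drop; pos5(id60) recv 94: fwd; pos6(id65) recv 71: fwd; pos0(id85) recv 65: drop
Round 3: pos3(id94) recv 85: drop; pos6(id65) recv 94: fwd; pos7(id58) recv 71: fwd
Round 4: pos7(id58) recv 94: fwd; pos0(id85) recv 71: drop
Round 5: pos0(id85) recv 94: fwd
Round 6: pos1(id66) recv 94: fwd
Round 7: pos2(id36) recv 94: fwd
Round 8: pos3(id94) recv 94: ELECTED
Message ID 65 originates at pos 6; dropped at pos 0 in round 2

Answer: 2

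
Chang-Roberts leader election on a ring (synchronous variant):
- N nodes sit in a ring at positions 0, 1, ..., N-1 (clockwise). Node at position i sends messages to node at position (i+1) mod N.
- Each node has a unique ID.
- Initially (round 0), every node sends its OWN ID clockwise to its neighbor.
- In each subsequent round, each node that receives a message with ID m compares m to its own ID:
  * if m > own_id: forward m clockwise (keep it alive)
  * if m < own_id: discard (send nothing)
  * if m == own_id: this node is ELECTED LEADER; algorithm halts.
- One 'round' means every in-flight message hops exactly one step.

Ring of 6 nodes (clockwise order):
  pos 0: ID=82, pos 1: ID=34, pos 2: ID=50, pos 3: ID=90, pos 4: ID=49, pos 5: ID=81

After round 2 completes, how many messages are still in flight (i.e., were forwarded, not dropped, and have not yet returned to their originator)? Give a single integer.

Round 1: pos1(id34) recv 82: fwd; pos2(id50) recv 34: drop; pos3(id90) recv 50: drop; pos4(id49) recv 90: fwd; pos5(id81) recv 49: drop; pos0(id82) recv 81: drop
Round 2: pos2(id50) recv 82: fwd; pos5(id81) recv 90: fwd
After round 2: 2 messages still in flight

Answer: 2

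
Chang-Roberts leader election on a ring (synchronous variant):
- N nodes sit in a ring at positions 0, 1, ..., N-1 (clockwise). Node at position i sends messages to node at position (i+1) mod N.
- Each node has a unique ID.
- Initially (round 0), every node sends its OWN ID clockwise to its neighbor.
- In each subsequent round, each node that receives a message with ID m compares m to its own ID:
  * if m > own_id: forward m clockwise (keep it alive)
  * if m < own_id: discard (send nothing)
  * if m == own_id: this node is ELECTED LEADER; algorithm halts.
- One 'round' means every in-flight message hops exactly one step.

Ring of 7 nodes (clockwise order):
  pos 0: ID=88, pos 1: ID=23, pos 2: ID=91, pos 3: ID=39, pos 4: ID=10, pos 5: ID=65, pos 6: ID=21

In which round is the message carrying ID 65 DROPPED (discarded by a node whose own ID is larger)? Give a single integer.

Answer: 2

Derivation:
Round 1: pos1(id23) recv 88: fwd; pos2(id91) recv 23: drop; pos3(id39) recv 91: fwd; pos4(id10) recv 39: fwd; pos5(id65) recv 10: drop; pos6(id21) recv 65: fwd; pos0(id88) recv 21: drop
Round 2: pos2(id91) recv 88: drop; pos4(id10) recv 91: fwd; pos5(id65) recv 39: drop; pos0(id88) recv 65: drop
Round 3: pos5(id65) recv 91: fwd
Round 4: pos6(id21) recv 91: fwd
Round 5: pos0(id88) recv 91: fwd
Round 6: pos1(id23) recv 91: fwd
Round 7: pos2(id91) recv 91: ELECTED
Message ID 65 originates at pos 5; dropped at pos 0 in round 2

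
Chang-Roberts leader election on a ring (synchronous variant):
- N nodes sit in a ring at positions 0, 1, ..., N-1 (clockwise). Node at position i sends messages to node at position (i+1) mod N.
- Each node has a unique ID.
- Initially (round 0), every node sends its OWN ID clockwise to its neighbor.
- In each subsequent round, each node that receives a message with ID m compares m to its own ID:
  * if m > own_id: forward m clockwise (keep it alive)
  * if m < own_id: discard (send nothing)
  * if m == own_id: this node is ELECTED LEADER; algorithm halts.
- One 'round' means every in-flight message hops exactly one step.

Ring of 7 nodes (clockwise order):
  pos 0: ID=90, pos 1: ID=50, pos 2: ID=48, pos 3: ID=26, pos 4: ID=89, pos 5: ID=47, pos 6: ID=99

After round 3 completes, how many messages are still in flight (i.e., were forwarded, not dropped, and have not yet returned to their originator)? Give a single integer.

Answer: 2

Derivation:
Round 1: pos1(id50) recv 90: fwd; pos2(id48) recv 50: fwd; pos3(id26) recv 48: fwd; pos4(id89) recv 26: drop; pos5(id47) recv 89: fwd; pos6(id99) recv 47: drop; pos0(id90) recv 99: fwd
Round 2: pos2(id48) recv 90: fwd; pos3(id26) recv 50: fwd; pos4(id89) recv 48: drop; pos6(id99) recv 89: drop; pos1(id50) recv 99: fwd
Round 3: pos3(id26) recv 90: fwd; pos4(id89) recv 50: drop; pos2(id48) recv 99: fwd
After round 3: 2 messages still in flight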